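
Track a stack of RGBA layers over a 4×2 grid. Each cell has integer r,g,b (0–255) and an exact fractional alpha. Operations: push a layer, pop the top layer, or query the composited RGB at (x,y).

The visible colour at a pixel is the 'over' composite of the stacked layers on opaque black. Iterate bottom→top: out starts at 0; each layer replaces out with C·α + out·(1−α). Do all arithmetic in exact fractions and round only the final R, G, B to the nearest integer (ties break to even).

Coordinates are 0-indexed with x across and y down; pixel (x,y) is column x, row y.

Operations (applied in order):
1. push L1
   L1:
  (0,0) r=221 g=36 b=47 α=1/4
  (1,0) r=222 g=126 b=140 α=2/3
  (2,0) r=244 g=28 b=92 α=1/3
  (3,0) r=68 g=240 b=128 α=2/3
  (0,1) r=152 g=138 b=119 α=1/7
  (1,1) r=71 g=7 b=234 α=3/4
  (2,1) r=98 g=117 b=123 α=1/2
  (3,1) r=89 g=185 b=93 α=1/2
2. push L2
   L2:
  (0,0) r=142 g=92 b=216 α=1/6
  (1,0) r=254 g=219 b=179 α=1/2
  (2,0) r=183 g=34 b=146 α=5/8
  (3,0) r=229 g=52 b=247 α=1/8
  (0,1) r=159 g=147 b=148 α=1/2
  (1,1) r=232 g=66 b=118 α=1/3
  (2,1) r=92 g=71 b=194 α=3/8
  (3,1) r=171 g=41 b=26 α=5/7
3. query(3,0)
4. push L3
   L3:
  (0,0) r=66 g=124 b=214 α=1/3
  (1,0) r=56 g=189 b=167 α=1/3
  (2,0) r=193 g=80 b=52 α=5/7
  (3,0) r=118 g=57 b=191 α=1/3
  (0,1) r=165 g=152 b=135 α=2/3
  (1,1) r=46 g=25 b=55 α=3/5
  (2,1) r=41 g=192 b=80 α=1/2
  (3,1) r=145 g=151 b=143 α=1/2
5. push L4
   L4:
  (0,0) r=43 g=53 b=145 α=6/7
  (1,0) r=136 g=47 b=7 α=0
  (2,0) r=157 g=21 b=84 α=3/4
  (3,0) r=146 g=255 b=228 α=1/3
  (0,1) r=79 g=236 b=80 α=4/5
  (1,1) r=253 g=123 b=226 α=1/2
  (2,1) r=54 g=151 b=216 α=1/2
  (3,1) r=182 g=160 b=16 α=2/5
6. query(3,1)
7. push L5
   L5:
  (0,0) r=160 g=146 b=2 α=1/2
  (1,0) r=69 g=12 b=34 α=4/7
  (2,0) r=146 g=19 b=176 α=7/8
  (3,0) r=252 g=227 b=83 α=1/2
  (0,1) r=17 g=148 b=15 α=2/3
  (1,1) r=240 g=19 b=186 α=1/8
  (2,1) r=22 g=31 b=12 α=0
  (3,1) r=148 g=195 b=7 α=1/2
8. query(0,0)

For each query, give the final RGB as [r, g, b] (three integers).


(3,0) stack=L1,L2; from [0,0,0]:
after L1 α=2/3: [136/3, 160, 256/3]
after L2 α=1/8: [1639/24, 293/2, 2533/24]
rounded: [68, 146, 106]

at x=3,y=1 over L1,L2,L3,L4:
+L1 (α=1/2) → [89/2, 185/2, 93/2]
+L2 (α=5/7) → [944/7, 390/7, 223/7]
+L3 (α=1/2) → [1959/14, 1447/14, 612/7]
+L4 (α=2/5) → [10973/70, 8821/70, 412/7]
→ [157, 126, 59]

(0,0) stack=L1,L2,L3,L4,L5; from [0,0,0]:
L1 α=1/4: [221/4, 9, 47/4]
L2 α=1/6: [1673/24, 137/6, 1099/24]
L3 α=1/3: [2465/36, 509/9, 3667/36]
L4 α=6/7: [1679/36, 3371/63, 34987/252]
L5 α=1/2: [7439/72, 12569/126, 35491/504]
→ [103, 100, 70]


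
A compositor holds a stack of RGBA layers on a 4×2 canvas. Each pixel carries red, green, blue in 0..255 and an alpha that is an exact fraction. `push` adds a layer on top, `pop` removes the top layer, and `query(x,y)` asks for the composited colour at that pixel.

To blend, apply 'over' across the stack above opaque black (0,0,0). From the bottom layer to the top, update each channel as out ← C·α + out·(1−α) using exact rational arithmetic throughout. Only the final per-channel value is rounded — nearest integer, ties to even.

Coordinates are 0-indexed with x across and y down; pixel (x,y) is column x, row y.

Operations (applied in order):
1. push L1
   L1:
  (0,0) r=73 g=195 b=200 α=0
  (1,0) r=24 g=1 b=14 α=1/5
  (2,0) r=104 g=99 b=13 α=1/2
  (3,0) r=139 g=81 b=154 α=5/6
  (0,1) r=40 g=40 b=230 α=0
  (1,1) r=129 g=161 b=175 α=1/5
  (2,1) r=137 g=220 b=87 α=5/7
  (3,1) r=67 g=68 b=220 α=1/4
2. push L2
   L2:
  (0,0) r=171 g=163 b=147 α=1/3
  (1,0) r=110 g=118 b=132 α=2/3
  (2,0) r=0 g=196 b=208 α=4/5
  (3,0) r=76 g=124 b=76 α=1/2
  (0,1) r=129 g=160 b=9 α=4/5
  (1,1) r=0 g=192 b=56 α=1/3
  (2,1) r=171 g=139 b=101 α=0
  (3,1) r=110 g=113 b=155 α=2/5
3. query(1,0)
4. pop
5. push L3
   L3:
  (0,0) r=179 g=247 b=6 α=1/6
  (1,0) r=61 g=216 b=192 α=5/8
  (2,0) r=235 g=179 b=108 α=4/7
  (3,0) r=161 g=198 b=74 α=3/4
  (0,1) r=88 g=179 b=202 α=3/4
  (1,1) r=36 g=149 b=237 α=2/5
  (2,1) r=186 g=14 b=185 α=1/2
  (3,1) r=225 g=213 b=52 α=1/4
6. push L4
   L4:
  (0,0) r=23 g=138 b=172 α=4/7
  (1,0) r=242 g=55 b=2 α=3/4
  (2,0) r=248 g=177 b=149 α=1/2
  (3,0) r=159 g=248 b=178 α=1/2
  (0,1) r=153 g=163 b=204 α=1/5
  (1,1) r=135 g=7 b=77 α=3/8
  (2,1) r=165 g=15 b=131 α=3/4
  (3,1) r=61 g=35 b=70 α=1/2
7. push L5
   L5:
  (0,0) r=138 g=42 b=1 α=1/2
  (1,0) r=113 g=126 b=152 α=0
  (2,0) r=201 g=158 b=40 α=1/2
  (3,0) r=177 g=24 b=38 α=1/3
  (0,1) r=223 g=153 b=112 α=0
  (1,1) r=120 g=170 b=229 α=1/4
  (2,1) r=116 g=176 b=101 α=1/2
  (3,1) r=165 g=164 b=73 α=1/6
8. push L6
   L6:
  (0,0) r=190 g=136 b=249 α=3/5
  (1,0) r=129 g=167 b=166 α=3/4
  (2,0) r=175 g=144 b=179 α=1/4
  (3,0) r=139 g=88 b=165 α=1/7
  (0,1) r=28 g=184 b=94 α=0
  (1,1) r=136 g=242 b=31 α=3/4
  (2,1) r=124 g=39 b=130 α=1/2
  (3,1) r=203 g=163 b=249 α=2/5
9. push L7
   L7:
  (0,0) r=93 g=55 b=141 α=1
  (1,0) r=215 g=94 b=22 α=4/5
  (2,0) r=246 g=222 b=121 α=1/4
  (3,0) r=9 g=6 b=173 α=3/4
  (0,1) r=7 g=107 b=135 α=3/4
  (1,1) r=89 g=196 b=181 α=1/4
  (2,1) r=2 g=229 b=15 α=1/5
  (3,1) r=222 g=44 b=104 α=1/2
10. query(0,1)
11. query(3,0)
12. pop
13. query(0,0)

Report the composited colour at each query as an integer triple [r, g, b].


query (1,0) [L1,L2] — begin 0,0,0
L1 α=1/5: [24/5, 1/5, 14/5]
L2 α=2/3: [1124/15, 1181/15, 1334/15]
= [75, 79, 89]

query (0,1) [L1,L3,L4,L5,L6,L7] — begin 0,0,0
+L1 (α=0) → [0, 0, 0]
+L3 (α=3/4) → [66, 537/4, 303/2]
+L4 (α=1/5) → [417/5, 140, 162]
+L5 (α=0) → [417/5, 140, 162]
+L6 (α=0) → [417/5, 140, 162]
+L7 (α=3/4) → [261/10, 461/4, 567/4]
rounded: [26, 115, 142]

query (3,0) [L1,L3,L4,L5,L6,L7] — begin 0,0,0
+L1 (α=5/6) → [695/6, 135/2, 385/3]
+L3 (α=3/4) → [3593/24, 1323/8, 1051/12]
+L4 (α=1/2) → [7409/48, 3307/16, 3187/24]
+L5 (α=1/3) → [11657/72, 3499/24, 3643/36]
+L6 (α=1/7) → [13325/84, 3851/28, 4633/42]
+L7 (α=3/4) → [15593/336, 4355/112, 26431/168]
→ [46, 39, 157]

at x=0,y=0 over L1,L3,L4,L5,L6:
+L1 (α=0) → [0, 0, 0]
+L3 (α=1/6) → [179/6, 247/6, 1]
+L4 (α=4/7) → [363/14, 193/2, 691/7]
+L5 (α=1/2) → [2295/28, 277/4, 349/7]
+L6 (α=3/5) → [2055/14, 1093/10, 5927/35]
= [147, 109, 169]


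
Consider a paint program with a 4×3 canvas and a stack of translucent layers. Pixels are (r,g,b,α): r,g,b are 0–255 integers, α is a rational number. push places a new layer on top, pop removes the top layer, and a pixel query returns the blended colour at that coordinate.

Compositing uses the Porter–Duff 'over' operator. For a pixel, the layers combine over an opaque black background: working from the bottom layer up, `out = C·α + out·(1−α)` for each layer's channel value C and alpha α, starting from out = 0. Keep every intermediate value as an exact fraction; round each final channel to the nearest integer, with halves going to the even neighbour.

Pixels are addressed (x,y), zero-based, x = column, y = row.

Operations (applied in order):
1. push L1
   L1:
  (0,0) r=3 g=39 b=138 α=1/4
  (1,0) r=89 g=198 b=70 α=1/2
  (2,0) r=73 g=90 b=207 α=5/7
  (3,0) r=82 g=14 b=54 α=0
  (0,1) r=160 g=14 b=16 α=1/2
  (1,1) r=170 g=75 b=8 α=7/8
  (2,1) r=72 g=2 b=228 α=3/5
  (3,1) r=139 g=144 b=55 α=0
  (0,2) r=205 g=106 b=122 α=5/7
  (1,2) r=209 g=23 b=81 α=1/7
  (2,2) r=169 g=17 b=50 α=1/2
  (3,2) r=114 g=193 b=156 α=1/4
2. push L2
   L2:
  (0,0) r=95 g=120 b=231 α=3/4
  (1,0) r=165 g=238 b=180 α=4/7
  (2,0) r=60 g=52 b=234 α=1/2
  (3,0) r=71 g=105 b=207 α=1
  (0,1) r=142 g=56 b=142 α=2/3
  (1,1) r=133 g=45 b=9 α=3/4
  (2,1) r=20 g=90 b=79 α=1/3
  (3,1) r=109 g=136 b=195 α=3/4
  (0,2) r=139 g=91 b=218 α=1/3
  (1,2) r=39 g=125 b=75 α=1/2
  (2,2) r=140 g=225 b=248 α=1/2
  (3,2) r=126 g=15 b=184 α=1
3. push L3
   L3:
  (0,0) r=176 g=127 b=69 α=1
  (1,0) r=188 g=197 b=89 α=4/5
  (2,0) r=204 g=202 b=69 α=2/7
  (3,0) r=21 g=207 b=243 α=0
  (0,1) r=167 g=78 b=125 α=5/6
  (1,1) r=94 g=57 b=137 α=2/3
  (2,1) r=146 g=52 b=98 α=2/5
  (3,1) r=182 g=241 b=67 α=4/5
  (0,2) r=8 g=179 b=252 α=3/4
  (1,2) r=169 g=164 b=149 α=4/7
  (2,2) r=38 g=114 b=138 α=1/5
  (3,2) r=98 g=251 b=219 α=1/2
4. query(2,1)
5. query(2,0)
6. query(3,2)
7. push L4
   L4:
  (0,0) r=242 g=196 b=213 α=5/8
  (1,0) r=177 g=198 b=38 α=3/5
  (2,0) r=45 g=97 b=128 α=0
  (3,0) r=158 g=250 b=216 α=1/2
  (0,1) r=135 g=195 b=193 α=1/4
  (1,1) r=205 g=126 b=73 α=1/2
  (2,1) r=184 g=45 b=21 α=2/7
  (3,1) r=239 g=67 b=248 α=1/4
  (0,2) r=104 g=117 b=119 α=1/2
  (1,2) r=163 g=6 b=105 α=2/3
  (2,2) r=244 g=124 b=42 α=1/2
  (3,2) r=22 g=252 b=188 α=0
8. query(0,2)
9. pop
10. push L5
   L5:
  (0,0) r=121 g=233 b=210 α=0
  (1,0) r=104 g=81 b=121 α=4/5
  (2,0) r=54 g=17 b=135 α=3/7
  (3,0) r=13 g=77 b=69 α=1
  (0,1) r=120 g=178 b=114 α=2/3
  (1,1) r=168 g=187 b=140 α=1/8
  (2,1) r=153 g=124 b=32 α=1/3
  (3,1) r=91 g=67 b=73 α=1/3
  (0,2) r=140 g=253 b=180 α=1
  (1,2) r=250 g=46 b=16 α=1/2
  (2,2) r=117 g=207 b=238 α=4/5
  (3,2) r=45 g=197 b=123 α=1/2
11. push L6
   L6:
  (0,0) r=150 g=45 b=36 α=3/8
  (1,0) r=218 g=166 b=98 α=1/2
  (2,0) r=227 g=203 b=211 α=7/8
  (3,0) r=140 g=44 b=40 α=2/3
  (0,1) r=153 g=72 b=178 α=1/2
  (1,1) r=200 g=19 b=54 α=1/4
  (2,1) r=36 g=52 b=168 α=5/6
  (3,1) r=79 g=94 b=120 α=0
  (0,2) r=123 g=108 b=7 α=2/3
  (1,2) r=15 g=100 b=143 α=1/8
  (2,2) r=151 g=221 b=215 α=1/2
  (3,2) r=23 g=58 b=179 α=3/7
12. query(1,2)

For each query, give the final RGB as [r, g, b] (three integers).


at x=2,y=1 over L1,L2,L3:
L1 α=3/5: [216/5, 6/5, 684/5]
L2 α=1/3: [532/15, 154/5, 1763/15]
L3 α=2/5: [1992/25, 982/25, 2743/25]
rounded: [80, 39, 110]

query (2,0) [L1,L2,L3] — begin 0,0,0
after L1 α=5/7: [365/7, 450/7, 1035/7]
after L2 α=1/2: [785/14, 407/7, 2673/14]
after L3 α=2/7: [9637/98, 4863/49, 15297/98]
= [98, 99, 156]

(3,2) stack=L1,L2,L3; from [0,0,0]:
+L1 (α=1/4) → [57/2, 193/4, 39]
+L2 (α=1) → [126, 15, 184]
+L3 (α=1/2) → [112, 133, 403/2]
→ [112, 133, 202]

query (0,2) [L1,L2,L3,L4] — begin 0,0,0
L1 α=5/7: [1025/7, 530/7, 610/7]
L2 α=1/3: [3023/21, 1697/21, 2746/21]
L3 α=3/4: [3527/84, 6487/42, 9311/42]
L4 α=1/2: [12263/168, 11401/84, 14309/84]
→ [73, 136, 170]

query (1,2) [L1,L2,L3,L5,L6] — begin 0,0,0
after L1 α=1/7: [209/7, 23/7, 81/7]
after L2 α=1/2: [241/7, 449/7, 303/7]
after L3 α=4/7: [5455/49, 5939/49, 5081/49]
after L5 α=1/2: [17705/98, 8193/98, 5865/98]
after L6 α=1/8: [17915/112, 9593/112, 7867/112]
= [160, 86, 70]


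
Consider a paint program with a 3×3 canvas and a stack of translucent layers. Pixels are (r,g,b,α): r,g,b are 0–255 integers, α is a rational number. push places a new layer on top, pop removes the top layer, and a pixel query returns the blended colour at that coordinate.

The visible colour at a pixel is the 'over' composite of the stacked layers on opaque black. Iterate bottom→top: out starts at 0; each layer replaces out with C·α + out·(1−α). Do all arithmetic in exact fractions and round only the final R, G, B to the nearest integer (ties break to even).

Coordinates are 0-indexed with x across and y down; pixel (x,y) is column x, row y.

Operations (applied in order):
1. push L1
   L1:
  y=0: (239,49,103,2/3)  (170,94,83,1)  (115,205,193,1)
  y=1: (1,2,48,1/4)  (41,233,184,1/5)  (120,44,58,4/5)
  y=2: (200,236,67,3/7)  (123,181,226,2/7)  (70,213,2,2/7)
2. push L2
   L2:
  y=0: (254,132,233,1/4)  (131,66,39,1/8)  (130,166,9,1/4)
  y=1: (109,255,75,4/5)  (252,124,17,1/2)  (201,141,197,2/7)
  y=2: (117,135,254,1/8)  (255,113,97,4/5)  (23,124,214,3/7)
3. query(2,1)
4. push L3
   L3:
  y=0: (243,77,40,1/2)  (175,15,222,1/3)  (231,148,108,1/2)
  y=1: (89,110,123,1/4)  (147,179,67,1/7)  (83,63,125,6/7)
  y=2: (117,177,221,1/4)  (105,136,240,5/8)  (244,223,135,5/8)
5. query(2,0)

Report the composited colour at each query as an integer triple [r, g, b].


(2,1) stack=L1,L2; from [0,0,0]:
+L1 (α=4/5) → [96, 176/5, 232/5]
+L2 (α=2/7) → [126, 458/7, 626/7]
= [126, 65, 89]

query (2,0) [L1,L2,L3] — begin 0,0,0
L1 α=1: [115, 205, 193]
L2 α=1/4: [475/4, 781/4, 147]
L3 α=1/2: [1399/8, 1373/8, 255/2]
= [175, 172, 128]


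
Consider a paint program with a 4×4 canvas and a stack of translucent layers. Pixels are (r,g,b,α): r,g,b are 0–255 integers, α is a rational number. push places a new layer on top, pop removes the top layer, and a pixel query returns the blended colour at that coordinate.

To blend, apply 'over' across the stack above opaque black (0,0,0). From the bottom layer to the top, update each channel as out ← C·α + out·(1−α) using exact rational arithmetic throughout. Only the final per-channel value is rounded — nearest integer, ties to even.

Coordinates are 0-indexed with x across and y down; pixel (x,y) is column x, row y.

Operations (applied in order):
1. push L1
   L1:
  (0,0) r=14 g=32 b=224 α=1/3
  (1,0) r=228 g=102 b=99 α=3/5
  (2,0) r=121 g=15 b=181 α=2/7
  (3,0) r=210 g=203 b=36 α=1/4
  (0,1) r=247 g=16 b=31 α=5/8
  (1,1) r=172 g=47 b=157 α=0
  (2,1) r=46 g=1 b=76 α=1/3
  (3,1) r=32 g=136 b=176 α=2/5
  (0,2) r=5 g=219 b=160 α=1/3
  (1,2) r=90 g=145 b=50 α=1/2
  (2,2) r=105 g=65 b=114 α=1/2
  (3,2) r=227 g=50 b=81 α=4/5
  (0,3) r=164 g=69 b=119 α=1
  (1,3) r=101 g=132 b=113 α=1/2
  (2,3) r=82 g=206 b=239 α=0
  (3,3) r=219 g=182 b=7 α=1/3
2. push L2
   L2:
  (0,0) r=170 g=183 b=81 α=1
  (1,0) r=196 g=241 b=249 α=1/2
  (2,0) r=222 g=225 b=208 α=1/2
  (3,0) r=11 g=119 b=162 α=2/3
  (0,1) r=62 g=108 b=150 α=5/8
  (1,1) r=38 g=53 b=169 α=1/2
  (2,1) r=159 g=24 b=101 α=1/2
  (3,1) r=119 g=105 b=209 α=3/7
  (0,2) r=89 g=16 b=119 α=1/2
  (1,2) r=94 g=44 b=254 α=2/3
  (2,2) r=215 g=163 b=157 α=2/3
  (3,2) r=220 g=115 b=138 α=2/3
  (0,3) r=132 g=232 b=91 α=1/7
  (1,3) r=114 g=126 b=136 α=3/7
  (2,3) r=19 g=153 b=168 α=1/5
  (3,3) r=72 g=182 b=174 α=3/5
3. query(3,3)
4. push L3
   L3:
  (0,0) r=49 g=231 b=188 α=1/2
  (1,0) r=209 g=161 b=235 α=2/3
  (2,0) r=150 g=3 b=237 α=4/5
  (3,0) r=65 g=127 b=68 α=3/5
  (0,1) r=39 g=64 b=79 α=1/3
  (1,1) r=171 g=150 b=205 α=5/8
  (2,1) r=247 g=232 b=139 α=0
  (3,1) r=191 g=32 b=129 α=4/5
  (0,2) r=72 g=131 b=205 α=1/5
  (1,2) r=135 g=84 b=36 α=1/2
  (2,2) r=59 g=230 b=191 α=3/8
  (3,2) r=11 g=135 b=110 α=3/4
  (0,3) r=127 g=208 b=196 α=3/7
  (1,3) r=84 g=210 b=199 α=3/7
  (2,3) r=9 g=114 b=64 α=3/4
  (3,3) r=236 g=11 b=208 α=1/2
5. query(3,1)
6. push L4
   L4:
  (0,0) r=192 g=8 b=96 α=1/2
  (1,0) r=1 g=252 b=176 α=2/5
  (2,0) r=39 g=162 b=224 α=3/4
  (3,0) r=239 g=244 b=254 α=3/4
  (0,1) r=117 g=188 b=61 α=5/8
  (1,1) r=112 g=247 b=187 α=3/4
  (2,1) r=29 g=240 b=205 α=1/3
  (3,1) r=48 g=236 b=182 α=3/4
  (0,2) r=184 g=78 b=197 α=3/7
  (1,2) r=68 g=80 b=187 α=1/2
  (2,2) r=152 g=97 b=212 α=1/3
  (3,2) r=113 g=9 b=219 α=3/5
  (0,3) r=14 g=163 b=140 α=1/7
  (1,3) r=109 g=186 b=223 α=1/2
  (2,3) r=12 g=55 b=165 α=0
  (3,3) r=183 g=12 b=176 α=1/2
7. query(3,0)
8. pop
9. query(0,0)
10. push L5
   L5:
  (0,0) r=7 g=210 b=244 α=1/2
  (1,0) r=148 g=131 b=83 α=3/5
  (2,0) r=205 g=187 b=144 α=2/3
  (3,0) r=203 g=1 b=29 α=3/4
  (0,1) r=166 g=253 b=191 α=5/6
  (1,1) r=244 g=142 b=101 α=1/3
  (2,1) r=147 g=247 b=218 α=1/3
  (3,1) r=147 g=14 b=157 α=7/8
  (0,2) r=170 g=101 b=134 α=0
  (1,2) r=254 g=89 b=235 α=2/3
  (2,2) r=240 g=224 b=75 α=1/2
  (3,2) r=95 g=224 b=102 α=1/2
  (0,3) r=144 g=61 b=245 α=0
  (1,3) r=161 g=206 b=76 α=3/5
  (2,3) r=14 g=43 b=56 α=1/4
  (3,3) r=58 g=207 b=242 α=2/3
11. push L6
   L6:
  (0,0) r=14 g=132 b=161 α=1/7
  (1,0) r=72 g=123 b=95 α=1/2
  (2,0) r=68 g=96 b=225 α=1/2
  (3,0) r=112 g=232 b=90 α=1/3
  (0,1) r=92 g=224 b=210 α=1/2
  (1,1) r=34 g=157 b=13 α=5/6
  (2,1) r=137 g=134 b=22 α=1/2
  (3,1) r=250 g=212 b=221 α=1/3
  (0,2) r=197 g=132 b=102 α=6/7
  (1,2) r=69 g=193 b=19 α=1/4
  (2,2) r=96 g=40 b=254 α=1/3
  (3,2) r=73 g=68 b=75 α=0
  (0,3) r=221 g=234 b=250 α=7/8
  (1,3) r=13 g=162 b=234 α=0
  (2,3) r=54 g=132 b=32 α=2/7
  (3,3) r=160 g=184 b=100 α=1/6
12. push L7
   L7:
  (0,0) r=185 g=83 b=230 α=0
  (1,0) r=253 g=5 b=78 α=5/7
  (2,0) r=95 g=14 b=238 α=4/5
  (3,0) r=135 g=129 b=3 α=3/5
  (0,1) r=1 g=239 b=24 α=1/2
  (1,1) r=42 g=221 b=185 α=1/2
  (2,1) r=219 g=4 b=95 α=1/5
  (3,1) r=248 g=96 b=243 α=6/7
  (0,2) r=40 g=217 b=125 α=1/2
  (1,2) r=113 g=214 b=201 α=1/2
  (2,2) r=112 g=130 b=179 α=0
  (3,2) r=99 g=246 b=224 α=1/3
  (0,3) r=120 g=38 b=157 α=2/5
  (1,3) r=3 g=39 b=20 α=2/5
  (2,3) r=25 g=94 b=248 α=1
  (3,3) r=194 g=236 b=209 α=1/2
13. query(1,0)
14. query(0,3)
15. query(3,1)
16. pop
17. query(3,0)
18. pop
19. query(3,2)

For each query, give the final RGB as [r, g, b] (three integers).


query (3,3) [L1,L2] — begin 0,0,0
L1 α=1/3: [73, 182/3, 7/3]
L2 α=3/5: [362/5, 2002/15, 316/3]
→ [72, 133, 105]

(3,1) stack=L1,L2,L3; from [0,0,0]:
L1 α=2/5: [64/5, 272/5, 352/5]
L2 α=3/7: [2041/35, 2663/35, 649/5]
L3 α=4/5: [28781/175, 7143/175, 3229/25]
= [164, 41, 129]

at x=3,y=0 over L1,L2,L3,L4:
after L1 α=1/4: [105/2, 203/4, 9]
after L2 α=2/3: [149/6, 385/4, 111]
after L3 α=3/5: [734/15, 1147/10, 426/5]
after L4 α=3/4: [11489/60, 8467/40, 1059/5]
= [191, 212, 212]

(0,0) stack=L1,L2,L3; from [0,0,0]:
after L1 α=1/3: [14/3, 32/3, 224/3]
after L2 α=1: [170, 183, 81]
after L3 α=1/2: [219/2, 207, 269/2]
= [110, 207, 134]

at x=1,y=0 over L1,L2,L3,L5,L6,L7:
L1 α=3/5: [684/5, 306/5, 297/5]
L2 α=1/2: [832/5, 1511/10, 771/5]
L3 α=2/3: [974/5, 1577/10, 3121/15]
L5 α=3/5: [4168/25, 3542/25, 9977/75]
L6 α=1/2: [2984/25, 6617/50, 8551/75]
L7 α=5/7: [37593/175, 7242/175, 46352/525]
→ [215, 41, 88]

(0,3) stack=L1,L2,L3,L5,L6,L7; from [0,0,0]:
after L1 α=1: [164, 69, 119]
after L2 α=1/7: [1116/7, 646/7, 115]
after L3 α=3/7: [7131/49, 6952/49, 1048/7]
after L5 α=0: [7131/49, 6952/49, 1048/7]
after L6 α=7/8: [41467/196, 43607/196, 6649/28]
after L7 α=2/5: [171441/980, 145717/980, 28739/140]
→ [175, 149, 205]

at x=3,y=1 over L1,L2,L3,L5,L6,L7:
after L1 α=2/5: [64/5, 272/5, 352/5]
after L2 α=3/7: [2041/35, 2663/35, 649/5]
after L3 α=4/5: [28781/175, 7143/175, 3229/25]
after L5 α=7/8: [26107/175, 24293/1400, 3838/25]
after L6 α=1/3: [31988/175, 172693/2100, 13201/75]
after L7 α=6/7: [292388/1225, 1382293/14700, 122551/525]
rounded: [239, 94, 233]

at x=3,y=0 over L1,L2,L3,L5,L6:
after L1 α=1/4: [105/2, 203/4, 9]
after L2 α=2/3: [149/6, 385/4, 111]
after L3 α=3/5: [734/15, 1147/10, 426/5]
after L5 α=3/4: [9869/60, 1177/40, 861/20]
after L6 α=1/3: [13229/90, 1939/20, 587/10]
→ [147, 97, 59]

(3,2) stack=L1,L2,L3,L5; from [0,0,0]:
after L1 α=4/5: [908/5, 40, 324/5]
after L2 α=2/3: [1036/5, 90, 568/5]
after L3 α=3/4: [1201/20, 495/4, 1109/10]
after L5 α=1/2: [3101/40, 1391/8, 2129/20]
→ [78, 174, 106]


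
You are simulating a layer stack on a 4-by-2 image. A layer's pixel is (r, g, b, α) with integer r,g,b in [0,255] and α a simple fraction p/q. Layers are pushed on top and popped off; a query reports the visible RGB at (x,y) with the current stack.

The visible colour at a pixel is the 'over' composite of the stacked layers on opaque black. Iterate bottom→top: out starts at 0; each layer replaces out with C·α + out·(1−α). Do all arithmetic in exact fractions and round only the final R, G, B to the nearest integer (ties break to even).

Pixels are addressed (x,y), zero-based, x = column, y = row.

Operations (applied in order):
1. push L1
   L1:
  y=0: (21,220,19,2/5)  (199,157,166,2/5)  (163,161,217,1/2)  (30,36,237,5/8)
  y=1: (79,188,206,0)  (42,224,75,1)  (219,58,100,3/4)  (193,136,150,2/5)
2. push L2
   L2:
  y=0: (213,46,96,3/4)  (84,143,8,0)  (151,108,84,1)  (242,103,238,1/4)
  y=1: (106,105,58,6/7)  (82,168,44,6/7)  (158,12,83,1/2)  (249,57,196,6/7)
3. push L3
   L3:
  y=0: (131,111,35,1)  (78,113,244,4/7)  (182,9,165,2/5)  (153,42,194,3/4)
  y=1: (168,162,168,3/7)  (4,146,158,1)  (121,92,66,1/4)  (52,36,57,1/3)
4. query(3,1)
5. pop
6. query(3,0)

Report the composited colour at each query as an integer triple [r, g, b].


query (3,1) [L1,L2,L3] — begin 0,0,0
+L1 (α=2/5) → [386/5, 272/5, 60]
+L2 (α=6/7) → [7856/35, 1982/35, 1236/7]
+L3 (α=1/3) → [5844/35, 5224/105, 957/7]
rounded: [167, 50, 137]

(3,0) stack=L1,L2; from [0,0,0]:
L1 α=5/8: [75/4, 45/2, 1185/8]
L2 α=1/4: [1193/16, 341/8, 5459/32]
→ [75, 43, 171]


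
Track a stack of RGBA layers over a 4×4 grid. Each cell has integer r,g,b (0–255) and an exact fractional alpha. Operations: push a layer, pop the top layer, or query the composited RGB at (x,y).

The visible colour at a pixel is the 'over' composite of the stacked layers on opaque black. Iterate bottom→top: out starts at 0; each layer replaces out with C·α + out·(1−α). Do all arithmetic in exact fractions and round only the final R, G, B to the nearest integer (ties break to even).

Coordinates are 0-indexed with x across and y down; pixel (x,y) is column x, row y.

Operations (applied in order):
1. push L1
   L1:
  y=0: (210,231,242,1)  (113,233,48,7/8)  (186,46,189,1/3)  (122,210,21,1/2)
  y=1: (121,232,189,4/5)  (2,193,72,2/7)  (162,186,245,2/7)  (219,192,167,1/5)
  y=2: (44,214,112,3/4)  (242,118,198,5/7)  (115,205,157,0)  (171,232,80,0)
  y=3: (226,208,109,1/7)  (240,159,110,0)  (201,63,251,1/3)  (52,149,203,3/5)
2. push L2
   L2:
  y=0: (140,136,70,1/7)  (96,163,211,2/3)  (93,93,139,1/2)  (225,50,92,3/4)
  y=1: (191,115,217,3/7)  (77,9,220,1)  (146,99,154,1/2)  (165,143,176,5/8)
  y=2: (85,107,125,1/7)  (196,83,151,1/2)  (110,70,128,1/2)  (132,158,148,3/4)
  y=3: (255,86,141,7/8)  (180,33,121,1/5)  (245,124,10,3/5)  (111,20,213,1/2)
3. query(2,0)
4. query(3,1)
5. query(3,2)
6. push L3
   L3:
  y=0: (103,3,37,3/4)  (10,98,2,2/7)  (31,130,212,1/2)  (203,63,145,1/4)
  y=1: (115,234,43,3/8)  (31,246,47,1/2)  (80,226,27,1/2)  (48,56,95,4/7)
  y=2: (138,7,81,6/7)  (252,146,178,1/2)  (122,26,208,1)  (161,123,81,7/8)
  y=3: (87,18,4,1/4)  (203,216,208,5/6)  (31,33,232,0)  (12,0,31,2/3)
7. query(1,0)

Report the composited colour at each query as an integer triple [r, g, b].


(2,0) stack=L1,L2; from [0,0,0]:
+L1 (α=1/3) → [62, 46/3, 63]
+L2 (α=1/2) → [155/2, 325/6, 101]
→ [78, 54, 101]

at x=3,y=1 over L1,L2:
L1 α=1/5: [219/5, 192/5, 167/5]
L2 α=5/8: [2391/20, 4151/40, 4901/40]
rounded: [120, 104, 123]

query (3,2) [L1,L2] — begin 0,0,0
after L1 α=0: [0, 0, 0]
after L2 α=3/4: [99, 237/2, 111]
= [99, 118, 111]

at x=1,y=0 over L1,L2,L3:
after L1 α=7/8: [791/8, 1631/8, 42]
after L2 α=2/3: [2327/24, 1413/8, 464/3]
after L3 α=2/7: [12115/168, 8633/56, 2332/21]
= [72, 154, 111]


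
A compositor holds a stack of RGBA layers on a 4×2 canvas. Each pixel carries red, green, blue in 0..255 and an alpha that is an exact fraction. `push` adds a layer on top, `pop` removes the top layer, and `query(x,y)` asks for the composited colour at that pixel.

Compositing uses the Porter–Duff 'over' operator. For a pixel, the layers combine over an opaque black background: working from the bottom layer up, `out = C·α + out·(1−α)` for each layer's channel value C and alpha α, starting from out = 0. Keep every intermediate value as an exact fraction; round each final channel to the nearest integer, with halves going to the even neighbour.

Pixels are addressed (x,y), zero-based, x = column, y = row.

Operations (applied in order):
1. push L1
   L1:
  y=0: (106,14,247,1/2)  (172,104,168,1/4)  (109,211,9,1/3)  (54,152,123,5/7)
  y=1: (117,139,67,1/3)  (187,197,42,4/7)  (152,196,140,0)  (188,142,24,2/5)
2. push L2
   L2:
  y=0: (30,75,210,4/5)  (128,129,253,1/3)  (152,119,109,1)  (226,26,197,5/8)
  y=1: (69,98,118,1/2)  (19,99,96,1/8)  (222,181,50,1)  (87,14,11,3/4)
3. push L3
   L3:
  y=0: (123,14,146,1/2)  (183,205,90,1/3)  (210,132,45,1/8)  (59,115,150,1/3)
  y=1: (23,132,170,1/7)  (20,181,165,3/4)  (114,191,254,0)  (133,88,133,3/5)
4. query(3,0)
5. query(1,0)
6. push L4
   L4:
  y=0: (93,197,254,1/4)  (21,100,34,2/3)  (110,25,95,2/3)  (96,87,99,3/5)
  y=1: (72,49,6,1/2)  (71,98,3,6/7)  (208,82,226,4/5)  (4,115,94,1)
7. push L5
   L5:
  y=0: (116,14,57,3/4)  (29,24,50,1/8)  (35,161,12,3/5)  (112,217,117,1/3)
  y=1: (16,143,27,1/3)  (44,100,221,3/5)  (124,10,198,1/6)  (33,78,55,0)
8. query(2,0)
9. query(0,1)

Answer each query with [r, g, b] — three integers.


at x=3,y=0 over L1,L2,L3:
L1 α=5/7: [270/7, 760/7, 615/7]
L2 α=5/8: [1090/7, 1595/28, 2185/14]
L3 α=1/3: [2593/21, 3205/42, 3235/21]
rounded: [123, 76, 154]

(1,0) stack=L1,L2,L3; from [0,0,0]:
after L1 α=1/4: [43, 26, 42]
after L2 α=1/3: [214/3, 181/3, 337/3]
after L3 α=1/3: [977/9, 977/9, 944/9]
→ [109, 109, 105]

at x=2,y=0 over L1,L2,L3,L4,L5:
+L1 (α=1/3) → [109/3, 211/3, 3]
+L2 (α=1) → [152, 119, 109]
+L3 (α=1/8) → [637/4, 965/8, 101]
+L4 (α=2/3) → [1517/12, 455/8, 97]
+L5 (α=3/5) → [2147/30, 2387/20, 46]
rounded: [72, 119, 46]

query (0,1) [L1,L2,L3,L4,L5] — begin 0,0,0
+L1 (α=1/3) → [39, 139/3, 67/3]
+L2 (α=1/2) → [54, 433/6, 421/6]
+L3 (α=1/7) → [347/7, 565/7, 591/7]
+L4 (α=1/2) → [851/14, 454/7, 633/14]
+L5 (α=1/3) → [321/7, 1909/21, 274/7]
→ [46, 91, 39]


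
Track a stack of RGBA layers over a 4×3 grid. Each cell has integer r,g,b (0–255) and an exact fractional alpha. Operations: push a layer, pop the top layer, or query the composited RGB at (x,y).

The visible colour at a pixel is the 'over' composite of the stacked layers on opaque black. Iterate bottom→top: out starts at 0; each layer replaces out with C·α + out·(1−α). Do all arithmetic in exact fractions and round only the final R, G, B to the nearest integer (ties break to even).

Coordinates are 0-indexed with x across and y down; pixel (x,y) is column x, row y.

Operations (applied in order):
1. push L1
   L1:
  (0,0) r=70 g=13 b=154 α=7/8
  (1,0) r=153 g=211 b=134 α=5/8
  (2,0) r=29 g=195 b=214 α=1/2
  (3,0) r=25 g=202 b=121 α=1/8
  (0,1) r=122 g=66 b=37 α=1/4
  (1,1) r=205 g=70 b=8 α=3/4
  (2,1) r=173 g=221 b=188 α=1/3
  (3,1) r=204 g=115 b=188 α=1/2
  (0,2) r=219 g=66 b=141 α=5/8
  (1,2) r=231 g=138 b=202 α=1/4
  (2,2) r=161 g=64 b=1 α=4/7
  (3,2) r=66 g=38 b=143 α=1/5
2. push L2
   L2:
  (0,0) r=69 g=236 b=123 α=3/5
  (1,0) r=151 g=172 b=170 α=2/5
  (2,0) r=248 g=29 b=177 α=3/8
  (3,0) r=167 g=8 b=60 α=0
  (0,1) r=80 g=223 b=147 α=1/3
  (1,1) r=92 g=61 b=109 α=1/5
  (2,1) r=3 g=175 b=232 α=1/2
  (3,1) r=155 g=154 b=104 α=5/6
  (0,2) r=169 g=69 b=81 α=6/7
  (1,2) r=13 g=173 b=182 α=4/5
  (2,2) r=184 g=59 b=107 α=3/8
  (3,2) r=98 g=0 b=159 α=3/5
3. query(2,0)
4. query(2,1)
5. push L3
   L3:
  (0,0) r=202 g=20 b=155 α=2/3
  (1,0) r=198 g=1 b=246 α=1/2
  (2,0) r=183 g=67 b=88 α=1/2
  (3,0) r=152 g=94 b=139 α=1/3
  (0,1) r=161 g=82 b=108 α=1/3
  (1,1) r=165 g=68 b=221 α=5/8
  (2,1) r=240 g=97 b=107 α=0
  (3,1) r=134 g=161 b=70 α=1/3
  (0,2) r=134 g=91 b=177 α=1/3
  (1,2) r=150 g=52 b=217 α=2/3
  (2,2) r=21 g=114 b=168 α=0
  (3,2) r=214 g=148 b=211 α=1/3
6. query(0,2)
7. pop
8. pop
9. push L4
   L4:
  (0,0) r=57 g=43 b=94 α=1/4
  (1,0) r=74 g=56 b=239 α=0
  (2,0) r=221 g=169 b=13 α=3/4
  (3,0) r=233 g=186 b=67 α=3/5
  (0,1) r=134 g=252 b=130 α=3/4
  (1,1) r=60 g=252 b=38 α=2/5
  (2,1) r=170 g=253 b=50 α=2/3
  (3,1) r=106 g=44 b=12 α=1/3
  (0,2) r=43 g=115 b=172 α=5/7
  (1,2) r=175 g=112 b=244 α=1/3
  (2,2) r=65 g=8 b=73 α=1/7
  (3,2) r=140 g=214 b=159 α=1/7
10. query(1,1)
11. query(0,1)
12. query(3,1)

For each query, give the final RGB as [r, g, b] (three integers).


(2,0) stack=L1,L2; from [0,0,0]:
L1 α=1/2: [29/2, 195/2, 107]
L2 α=3/8: [1633/16, 1149/16, 533/4]
= [102, 72, 133]

at x=2,y=1 over L1,L2:
after L1 α=1/3: [173/3, 221/3, 188/3]
after L2 α=1/2: [91/3, 373/3, 442/3]
→ [30, 124, 147]

at x=0,y=2 over L1,L2,L3:
L1 α=5/8: [1095/8, 165/4, 705/8]
L2 α=6/7: [9207/56, 1821/28, 4593/56]
L3 α=1/3: [12959/84, 3095/42, 3183/28]
= [154, 74, 114]

query (1,1) [L1,L4] — begin 0,0,0
after L1 α=3/4: [615/4, 105/2, 6]
after L4 α=2/5: [465/4, 1323/10, 94/5]
= [116, 132, 19]

(0,1) stack=L1,L4; from [0,0,0]:
+L1 (α=1/4) → [61/2, 33/2, 37/4]
+L4 (α=3/4) → [865/8, 1545/8, 1597/16]
= [108, 193, 100]

query (3,1) [L1,L4] — begin 0,0,0
+L1 (α=1/2) → [102, 115/2, 94]
+L4 (α=1/3) → [310/3, 53, 200/3]
rounded: [103, 53, 67]


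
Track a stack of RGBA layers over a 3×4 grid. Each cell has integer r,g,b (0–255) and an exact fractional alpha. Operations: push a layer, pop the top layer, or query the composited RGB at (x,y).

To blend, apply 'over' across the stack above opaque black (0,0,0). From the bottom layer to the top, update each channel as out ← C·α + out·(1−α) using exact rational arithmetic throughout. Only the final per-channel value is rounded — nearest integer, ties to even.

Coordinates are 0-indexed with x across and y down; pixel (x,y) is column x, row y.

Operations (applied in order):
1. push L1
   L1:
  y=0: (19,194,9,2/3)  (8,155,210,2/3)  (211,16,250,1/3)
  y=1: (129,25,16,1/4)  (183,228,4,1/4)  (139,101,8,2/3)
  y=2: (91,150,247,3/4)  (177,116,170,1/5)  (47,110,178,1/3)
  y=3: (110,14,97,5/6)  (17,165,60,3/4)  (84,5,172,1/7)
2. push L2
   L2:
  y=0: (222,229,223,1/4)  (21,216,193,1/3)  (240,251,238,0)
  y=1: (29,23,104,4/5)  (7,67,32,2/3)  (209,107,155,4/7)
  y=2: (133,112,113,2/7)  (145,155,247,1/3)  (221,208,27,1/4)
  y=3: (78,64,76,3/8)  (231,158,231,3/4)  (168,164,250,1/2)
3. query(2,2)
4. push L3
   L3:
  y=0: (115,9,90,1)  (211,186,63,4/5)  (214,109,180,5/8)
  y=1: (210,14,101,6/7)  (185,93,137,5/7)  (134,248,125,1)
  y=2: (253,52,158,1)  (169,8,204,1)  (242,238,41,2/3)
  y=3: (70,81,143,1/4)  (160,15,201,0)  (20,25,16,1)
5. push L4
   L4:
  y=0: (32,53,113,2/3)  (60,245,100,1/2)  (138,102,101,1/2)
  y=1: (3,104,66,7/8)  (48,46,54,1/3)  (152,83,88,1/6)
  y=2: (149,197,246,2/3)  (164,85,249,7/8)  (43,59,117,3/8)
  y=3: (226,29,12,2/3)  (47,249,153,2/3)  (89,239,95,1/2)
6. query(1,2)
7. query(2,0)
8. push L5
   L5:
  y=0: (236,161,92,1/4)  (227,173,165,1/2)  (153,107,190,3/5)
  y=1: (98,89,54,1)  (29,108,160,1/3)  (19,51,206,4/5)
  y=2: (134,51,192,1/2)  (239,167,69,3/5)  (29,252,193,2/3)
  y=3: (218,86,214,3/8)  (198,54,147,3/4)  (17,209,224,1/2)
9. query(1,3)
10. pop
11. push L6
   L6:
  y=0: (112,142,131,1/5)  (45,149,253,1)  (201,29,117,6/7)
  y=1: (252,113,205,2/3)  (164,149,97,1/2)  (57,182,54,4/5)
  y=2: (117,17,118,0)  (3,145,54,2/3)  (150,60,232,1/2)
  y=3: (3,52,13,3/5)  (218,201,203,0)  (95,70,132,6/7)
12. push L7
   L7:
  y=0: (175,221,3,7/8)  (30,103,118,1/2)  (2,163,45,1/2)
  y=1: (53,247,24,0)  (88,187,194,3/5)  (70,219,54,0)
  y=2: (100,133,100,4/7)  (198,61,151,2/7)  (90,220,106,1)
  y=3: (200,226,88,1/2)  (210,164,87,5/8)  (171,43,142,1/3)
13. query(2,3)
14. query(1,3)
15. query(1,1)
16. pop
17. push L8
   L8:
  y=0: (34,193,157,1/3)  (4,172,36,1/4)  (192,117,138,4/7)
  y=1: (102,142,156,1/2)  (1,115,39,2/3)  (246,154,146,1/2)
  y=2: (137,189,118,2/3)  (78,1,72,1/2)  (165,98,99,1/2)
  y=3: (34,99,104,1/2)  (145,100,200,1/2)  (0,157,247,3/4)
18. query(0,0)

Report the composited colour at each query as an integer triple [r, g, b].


query (2,2) [L1,L2] — begin 0,0,0
after L1 α=1/3: [47/3, 110/3, 178/3]
after L2 α=1/4: [67, 159/2, 205/4]
= [67, 80, 51]

(1,2) stack=L1,L2,L3,L4; from [0,0,0]:
L1 α=1/5: [177/5, 116/5, 34]
L2 α=1/3: [1079/15, 1007/15, 105]
L3 α=1: [169, 8, 204]
L4 α=7/8: [1317/8, 603/8, 1947/8]
= [165, 75, 243]

query (2,0) [L1,L2,L3,L4] — begin 0,0,0
+L1 (α=1/3) → [211/3, 16/3, 250/3]
+L2 (α=0) → [211/3, 16/3, 250/3]
+L3 (α=5/8) → [1281/8, 561/8, 575/4]
+L4 (α=1/2) → [2385/16, 1377/16, 979/8]
→ [149, 86, 122]

at x=1,y=3 over L1,L2,L3,L4,L5:
+L1 (α=3/4) → [51/4, 495/4, 45]
+L2 (α=3/4) → [2823/16, 2391/16, 369/2]
+L3 (α=0) → [2823/16, 2391/16, 369/2]
+L4 (α=2/3) → [4327/48, 3453/16, 327/2]
+L5 (α=3/4) → [32839/192, 6045/64, 1209/8]
rounded: [171, 94, 151]

at x=2,y=3 over L1,L2,L3,L4,L6,L7:
L1 α=1/7: [12, 5/7, 172/7]
L2 α=1/2: [90, 1153/14, 961/7]
L3 α=1: [20, 25, 16]
L4 α=1/2: [109/2, 132, 111/2]
L6 α=6/7: [1249/14, 552/7, 1695/14]
L7 α=1/3: [2446/21, 1405/21, 2689/21]
rounded: [116, 67, 128]

query (1,3) [L1,L2,L3,L4,L6,L7] — begin 0,0,0
+L1 (α=3/4) → [51/4, 495/4, 45]
+L2 (α=3/4) → [2823/16, 2391/16, 369/2]
+L3 (α=0) → [2823/16, 2391/16, 369/2]
+L4 (α=2/3) → [4327/48, 3453/16, 327/2]
+L6 (α=0) → [4327/48, 3453/16, 327/2]
+L7 (α=5/8) → [21127/128, 23479/128, 1851/16]
→ [165, 183, 116]

at x=1,y=1 over L1,L2,L3,L4,L6,L7:
+L1 (α=1/4) → [183/4, 57, 1]
+L2 (α=2/3) → [239/12, 191/3, 65/3]
+L3 (α=5/7) → [827/6, 1777/21, 2185/21]
+L4 (α=1/3) → [971/9, 4520/63, 5504/63]
+L6 (α=1/2) → [2447/18, 13907/126, 11615/126]
+L7 (α=3/5) → [4823/45, 9850/63, 48281/315]
rounded: [107, 156, 153]

query (0,0) [L1,L2,L3,L4,L6,L8] — begin 0,0,0
L1 α=2/3: [38/3, 388/3, 6]
L2 α=1/4: [65, 617/4, 241/4]
L3 α=1: [115, 9, 90]
L4 α=2/3: [179/3, 115/3, 316/3]
L6 α=1/5: [1052/15, 886/15, 1657/15]
L8 α=1/3: [2614/45, 4667/45, 5669/45]
= [58, 104, 126]


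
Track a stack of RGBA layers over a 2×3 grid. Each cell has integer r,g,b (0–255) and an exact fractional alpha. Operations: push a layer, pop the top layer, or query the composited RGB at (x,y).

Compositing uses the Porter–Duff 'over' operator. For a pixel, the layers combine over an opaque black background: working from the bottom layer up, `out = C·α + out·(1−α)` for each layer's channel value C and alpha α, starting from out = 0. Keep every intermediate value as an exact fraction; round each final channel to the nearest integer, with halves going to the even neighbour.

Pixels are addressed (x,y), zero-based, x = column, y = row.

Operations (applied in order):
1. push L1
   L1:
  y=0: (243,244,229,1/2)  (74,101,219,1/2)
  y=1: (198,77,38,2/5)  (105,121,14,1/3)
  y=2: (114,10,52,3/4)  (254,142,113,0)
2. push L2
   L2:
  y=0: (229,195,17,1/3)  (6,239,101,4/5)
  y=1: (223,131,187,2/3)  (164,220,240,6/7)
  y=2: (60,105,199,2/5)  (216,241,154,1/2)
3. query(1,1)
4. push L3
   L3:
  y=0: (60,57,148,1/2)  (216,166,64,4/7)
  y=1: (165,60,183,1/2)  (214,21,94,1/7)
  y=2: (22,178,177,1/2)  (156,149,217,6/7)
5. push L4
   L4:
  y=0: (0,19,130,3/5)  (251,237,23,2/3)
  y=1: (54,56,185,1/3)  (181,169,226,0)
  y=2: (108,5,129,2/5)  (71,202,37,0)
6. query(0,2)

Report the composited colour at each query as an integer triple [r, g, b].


at x=1,y=1 over L1,L2:
L1 α=1/3: [35, 121/3, 14/3]
L2 α=6/7: [1019/7, 583/3, 4334/21]
→ [146, 194, 206]

(0,2) stack=L1,L2,L3,L4; from [0,0,0]:
after L1 α=3/4: [171/2, 15/2, 39]
after L2 α=2/5: [753/10, 93/2, 103]
after L3 α=1/2: [973/20, 449/4, 140]
after L4 α=2/5: [7239/100, 1387/20, 678/5]
= [72, 69, 136]


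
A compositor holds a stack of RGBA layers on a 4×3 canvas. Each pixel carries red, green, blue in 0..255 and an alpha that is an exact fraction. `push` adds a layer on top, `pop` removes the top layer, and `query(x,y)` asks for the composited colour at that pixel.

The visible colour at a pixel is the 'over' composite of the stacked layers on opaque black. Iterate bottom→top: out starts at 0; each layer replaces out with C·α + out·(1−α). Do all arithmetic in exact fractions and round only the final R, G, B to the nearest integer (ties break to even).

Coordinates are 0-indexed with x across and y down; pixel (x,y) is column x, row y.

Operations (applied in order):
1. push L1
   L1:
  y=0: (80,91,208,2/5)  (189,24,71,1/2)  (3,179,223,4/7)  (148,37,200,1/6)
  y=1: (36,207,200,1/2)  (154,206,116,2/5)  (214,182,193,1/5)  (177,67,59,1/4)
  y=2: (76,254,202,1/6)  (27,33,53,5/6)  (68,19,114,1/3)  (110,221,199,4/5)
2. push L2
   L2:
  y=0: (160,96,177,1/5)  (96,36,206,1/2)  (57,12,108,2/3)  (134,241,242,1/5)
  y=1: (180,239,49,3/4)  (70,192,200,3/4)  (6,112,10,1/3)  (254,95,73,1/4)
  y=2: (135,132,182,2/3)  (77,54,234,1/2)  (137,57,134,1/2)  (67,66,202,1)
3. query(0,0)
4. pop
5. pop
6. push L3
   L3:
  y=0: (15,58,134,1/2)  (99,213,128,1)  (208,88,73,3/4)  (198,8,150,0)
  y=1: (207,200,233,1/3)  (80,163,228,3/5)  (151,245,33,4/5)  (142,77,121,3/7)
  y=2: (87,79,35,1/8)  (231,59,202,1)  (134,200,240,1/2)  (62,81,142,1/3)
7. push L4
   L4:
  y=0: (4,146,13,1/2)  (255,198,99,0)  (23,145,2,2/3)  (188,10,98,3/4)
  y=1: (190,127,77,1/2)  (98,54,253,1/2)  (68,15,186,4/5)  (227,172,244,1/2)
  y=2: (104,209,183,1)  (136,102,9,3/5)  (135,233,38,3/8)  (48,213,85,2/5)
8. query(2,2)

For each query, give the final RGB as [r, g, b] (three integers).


(0,0) stack=L1,L2; from [0,0,0]:
after L1 α=2/5: [32, 182/5, 416/5]
after L2 α=1/5: [288/5, 1208/25, 2549/25]
= [58, 48, 102]

query (2,2) [L3,L4] — begin 0,0,0
+L3 (α=1/2) → [67, 100, 120]
+L4 (α=3/8) → [185/2, 1199/8, 357/4]
rounded: [92, 150, 89]


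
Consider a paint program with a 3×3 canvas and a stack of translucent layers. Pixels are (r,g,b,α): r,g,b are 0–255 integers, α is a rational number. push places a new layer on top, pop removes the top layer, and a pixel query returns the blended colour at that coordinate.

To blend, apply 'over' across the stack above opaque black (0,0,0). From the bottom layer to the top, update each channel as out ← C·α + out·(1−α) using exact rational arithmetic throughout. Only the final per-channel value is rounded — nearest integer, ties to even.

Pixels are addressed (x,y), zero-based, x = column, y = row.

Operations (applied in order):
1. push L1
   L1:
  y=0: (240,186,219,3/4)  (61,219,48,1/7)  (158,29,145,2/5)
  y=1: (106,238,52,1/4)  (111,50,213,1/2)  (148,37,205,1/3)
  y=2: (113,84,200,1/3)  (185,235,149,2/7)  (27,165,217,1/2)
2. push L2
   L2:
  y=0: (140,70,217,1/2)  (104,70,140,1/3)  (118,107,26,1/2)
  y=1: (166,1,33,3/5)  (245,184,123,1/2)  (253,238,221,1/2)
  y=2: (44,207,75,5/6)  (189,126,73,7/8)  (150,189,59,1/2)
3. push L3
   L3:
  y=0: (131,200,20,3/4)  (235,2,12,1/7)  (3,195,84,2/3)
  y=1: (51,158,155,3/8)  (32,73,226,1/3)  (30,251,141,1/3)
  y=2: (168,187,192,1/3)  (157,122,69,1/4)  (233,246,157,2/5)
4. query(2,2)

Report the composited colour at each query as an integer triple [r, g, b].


(2,2) stack=L1,L2,L3; from [0,0,0]:
+L1 (α=1/2) → [27/2, 165/2, 217/2]
+L2 (α=1/2) → [327/4, 543/4, 335/4]
+L3 (α=2/5) → [569/4, 3597/20, 2261/20]
→ [142, 180, 113]


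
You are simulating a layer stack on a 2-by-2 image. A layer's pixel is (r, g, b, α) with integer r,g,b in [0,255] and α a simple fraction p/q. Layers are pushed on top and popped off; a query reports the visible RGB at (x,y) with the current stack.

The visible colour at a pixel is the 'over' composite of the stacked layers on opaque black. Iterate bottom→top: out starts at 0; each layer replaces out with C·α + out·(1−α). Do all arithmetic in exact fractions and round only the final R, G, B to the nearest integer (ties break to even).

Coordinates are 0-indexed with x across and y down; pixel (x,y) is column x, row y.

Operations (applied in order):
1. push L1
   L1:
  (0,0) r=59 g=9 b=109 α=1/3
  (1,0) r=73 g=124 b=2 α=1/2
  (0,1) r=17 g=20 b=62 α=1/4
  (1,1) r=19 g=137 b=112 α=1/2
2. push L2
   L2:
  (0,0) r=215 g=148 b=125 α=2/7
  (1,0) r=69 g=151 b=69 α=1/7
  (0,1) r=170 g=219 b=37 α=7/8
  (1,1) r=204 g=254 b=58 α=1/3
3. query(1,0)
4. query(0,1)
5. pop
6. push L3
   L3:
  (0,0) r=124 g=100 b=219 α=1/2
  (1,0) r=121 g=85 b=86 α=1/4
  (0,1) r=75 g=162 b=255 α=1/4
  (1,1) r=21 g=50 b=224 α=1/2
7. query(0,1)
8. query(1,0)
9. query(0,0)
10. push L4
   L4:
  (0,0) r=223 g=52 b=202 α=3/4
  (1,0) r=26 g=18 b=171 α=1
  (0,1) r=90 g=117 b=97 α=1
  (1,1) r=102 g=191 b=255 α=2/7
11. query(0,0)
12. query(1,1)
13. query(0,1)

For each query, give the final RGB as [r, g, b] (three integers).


at x=1,y=0 over L1,L2:
+L1 (α=1/2) → [73/2, 62, 1]
+L2 (α=1/7) → [288/7, 523/7, 75/7]
= [41, 75, 11]

query (0,1) [L1,L2] — begin 0,0,0
L1 α=1/4: [17/4, 5, 31/2]
L2 α=7/8: [4777/32, 769/4, 549/16]
rounded: [149, 192, 34]

query (0,1) [L1,L3] — begin 0,0,0
+L1 (α=1/4) → [17/4, 5, 31/2]
+L3 (α=1/4) → [351/16, 177/4, 603/8]
= [22, 44, 75]

at x=1,y=0 over L1,L3:
+L1 (α=1/2) → [73/2, 62, 1]
+L3 (α=1/4) → [461/8, 271/4, 89/4]
→ [58, 68, 22]

at x=0,y=0 over L1,L3:
after L1 α=1/3: [59/3, 3, 109/3]
after L3 α=1/2: [431/6, 103/2, 383/3]
= [72, 52, 128]

(0,0) stack=L1,L3,L4; from [0,0,0]:
+L1 (α=1/3) → [59/3, 3, 109/3]
+L3 (α=1/2) → [431/6, 103/2, 383/3]
+L4 (α=3/4) → [4445/24, 415/8, 2201/12]
rounded: [185, 52, 183]

query (1,1) [L1,L3,L4] — begin 0,0,0
L1 α=1/2: [19/2, 137/2, 56]
L3 α=1/2: [61/4, 237/4, 140]
L4 α=2/7: [1121/28, 2713/28, 1210/7]
rounded: [40, 97, 173]

at x=0,y=1 over L1,L3,L4:
L1 α=1/4: [17/4, 5, 31/2]
L3 α=1/4: [351/16, 177/4, 603/8]
L4 α=1: [90, 117, 97]
= [90, 117, 97]
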